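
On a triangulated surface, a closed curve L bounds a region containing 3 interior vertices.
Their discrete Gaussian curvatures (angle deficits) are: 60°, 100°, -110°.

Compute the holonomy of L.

Holonomy = total enclosed curvature = 60° + 100° + (-110°) = 50°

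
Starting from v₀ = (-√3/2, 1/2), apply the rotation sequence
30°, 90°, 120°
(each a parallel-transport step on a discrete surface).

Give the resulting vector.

Total rotation: 30° + 90° + 120° = 240° ≡ -120° (mod 360°). Final vector: (0.8660, 0.5000)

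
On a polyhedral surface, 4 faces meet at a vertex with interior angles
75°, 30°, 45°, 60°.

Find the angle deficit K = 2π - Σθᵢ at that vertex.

Sum of angles = 210°. K = 360° - 210° = 150°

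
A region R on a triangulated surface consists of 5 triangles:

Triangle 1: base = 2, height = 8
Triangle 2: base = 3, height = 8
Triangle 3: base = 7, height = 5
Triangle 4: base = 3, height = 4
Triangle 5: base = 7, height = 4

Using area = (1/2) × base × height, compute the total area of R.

(1/2)×2×8 + (1/2)×3×8 + (1/2)×7×5 + (1/2)×3×4 + (1/2)×7×4 = 57.5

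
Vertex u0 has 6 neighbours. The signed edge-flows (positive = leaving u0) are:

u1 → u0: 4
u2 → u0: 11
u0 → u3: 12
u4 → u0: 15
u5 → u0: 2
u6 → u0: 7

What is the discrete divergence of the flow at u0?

Divergence = sum of outgoing flows = (-4) + (-11) + 12 + (-15) + (-2) + (-7) = -27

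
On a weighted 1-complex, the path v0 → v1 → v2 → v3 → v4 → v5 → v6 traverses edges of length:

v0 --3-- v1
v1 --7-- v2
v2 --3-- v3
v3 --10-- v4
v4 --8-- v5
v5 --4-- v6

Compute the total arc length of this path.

Arc length = 3 + 7 + 3 + 10 + 8 + 4 = 35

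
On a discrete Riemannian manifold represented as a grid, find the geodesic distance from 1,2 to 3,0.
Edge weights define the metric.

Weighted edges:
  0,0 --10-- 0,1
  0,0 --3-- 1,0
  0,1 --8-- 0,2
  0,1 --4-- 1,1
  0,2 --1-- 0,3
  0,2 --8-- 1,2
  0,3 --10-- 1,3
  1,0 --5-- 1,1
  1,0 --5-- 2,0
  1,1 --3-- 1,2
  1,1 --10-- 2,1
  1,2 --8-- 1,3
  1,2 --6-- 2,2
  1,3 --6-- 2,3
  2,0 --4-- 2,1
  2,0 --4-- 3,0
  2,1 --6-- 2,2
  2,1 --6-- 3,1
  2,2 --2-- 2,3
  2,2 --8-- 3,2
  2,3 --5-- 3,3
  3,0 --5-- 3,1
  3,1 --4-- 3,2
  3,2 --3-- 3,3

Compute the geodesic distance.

Shortest path: 1,2 → 1,1 → 1,0 → 2,0 → 3,0, total weight = 17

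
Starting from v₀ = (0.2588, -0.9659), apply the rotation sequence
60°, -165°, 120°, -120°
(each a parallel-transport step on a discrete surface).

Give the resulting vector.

Total rotation: 60° + (-165°) + 120° + (-120°) = -105°. Final vector: (-1, 0)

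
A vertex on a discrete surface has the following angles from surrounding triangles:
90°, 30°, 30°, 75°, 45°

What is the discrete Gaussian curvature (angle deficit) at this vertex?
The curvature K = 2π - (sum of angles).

Sum of angles = 270°. K = 360° - 270° = 90°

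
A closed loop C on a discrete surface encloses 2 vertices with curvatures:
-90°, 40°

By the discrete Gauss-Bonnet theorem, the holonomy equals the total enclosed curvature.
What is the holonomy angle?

Holonomy = total enclosed curvature = (-90°) + 40° = -50°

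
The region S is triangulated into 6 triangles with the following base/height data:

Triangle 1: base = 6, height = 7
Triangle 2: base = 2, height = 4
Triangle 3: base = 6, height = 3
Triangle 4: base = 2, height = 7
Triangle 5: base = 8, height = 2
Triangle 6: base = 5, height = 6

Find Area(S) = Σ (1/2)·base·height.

(1/2)×6×7 + (1/2)×2×4 + (1/2)×6×3 + (1/2)×2×7 + (1/2)×8×2 + (1/2)×5×6 = 64.0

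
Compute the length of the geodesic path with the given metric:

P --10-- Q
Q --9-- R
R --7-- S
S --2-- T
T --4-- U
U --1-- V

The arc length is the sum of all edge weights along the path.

Arc length = 10 + 9 + 7 + 2 + 4 + 1 = 33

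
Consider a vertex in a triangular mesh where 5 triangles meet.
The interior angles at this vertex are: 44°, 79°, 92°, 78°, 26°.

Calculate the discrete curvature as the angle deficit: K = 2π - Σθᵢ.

Sum of angles = 319°. K = 360° - 319° = 41° = 41π/180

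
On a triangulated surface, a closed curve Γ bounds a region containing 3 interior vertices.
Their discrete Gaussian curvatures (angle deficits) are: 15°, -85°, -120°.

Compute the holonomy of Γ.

Holonomy = total enclosed curvature = 15° + (-85°) + (-120°) = -190°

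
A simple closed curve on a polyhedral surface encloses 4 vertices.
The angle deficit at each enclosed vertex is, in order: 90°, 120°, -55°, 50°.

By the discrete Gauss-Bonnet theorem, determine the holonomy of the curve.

Holonomy = total enclosed curvature = 90° + 120° + (-55°) + 50° = 205°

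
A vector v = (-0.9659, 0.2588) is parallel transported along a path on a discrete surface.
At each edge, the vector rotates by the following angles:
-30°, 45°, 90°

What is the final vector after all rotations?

Total rotation: (-30°) + 45° + 90° = 105°. Final vector: (0, -1)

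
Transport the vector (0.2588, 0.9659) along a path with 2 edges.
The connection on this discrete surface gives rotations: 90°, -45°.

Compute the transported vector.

Total rotation: 90° + (-45°) = 45°. Final vector: (-0.5000, 0.8660)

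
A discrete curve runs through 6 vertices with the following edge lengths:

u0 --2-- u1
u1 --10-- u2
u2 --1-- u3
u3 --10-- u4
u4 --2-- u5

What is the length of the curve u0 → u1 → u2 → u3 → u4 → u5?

Arc length = 2 + 10 + 1 + 10 + 2 = 25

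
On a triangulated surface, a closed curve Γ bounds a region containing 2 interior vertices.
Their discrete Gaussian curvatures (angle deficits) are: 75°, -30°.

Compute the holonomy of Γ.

Holonomy = total enclosed curvature = 75° + (-30°) = 45°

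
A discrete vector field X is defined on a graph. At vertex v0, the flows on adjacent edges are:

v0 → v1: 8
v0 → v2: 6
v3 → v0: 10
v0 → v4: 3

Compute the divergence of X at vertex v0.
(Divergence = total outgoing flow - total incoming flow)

Divergence = sum of outgoing flows = 8 + 6 + (-10) + 3 = 7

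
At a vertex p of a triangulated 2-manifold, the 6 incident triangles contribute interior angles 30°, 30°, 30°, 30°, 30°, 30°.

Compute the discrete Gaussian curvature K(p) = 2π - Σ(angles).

Sum of angles = 180°. K = 360° - 180° = 180°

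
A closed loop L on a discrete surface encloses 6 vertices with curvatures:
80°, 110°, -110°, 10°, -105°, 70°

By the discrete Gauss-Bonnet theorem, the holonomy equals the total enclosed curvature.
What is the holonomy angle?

Holonomy = total enclosed curvature = 80° + 110° + (-110°) + 10° + (-105°) + 70° = 55°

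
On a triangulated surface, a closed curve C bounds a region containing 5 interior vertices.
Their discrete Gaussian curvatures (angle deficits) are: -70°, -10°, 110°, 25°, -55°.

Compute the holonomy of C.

Holonomy = total enclosed curvature = (-70°) + (-10°) + 110° + 25° + (-55°) = 0°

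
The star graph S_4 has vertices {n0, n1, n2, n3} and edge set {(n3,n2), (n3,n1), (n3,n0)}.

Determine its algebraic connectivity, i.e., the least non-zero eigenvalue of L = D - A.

The star S_4 is the complete bipartite graph K_{1,3} (one hub of degree 3, 3 leaves of degree 1). The Laplacian spectrum of K_{p,q} is 0, p (multiplicity q−1), q (multiplicity p−1), p+q. With p = 1, q = 3: 0 once, 1 with multiplicity 2, and 4 once. (Check: trace L = sum of degrees = 6 = 2·1 + 4.)
Laplacian eigenvalues: [0.0, 1.0, 1.0, 4.0]. Algebraic connectivity (smallest non-zero eigenvalue) = 1.0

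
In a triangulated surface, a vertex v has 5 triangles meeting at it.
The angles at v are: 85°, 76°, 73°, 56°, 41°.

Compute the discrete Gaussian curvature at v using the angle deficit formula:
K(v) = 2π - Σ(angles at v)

Sum of angles = 331°. K = 360° - 331° = 29° = 29π/180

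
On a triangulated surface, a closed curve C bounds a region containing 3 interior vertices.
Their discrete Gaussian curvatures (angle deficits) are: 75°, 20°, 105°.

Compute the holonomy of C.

Holonomy = total enclosed curvature = 75° + 20° + 105° = 200°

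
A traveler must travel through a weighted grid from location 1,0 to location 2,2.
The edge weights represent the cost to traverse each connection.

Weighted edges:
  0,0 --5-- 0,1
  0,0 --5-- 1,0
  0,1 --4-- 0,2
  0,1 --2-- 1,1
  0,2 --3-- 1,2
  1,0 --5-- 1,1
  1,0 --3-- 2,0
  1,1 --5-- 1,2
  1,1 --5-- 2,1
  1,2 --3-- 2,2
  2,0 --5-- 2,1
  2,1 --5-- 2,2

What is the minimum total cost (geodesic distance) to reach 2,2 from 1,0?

Shortest path: 1,0 → 2,0 → 2,1 → 2,2, total weight = 13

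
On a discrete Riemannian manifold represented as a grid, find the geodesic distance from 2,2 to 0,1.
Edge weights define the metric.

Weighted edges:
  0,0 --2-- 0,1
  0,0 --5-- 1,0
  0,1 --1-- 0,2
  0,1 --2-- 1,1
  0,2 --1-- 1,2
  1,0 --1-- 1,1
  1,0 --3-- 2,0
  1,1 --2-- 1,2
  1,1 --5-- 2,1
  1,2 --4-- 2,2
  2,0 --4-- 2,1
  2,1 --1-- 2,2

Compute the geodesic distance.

Shortest path: 2,2 → 1,2 → 0,2 → 0,1, total weight = 6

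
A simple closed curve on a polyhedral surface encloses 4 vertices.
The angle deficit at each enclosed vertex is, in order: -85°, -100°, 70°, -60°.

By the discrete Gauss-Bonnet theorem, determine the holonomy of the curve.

Holonomy = total enclosed curvature = (-85°) + (-100°) + 70° + (-60°) = -175°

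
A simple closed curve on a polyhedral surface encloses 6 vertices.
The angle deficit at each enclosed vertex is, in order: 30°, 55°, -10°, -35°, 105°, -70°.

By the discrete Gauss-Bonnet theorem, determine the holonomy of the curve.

Holonomy = total enclosed curvature = 30° + 55° + (-10°) + (-35°) + 105° + (-70°) = 75°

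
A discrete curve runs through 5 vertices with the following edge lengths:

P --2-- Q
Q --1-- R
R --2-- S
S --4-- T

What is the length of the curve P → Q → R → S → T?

Arc length = 2 + 1 + 2 + 4 = 9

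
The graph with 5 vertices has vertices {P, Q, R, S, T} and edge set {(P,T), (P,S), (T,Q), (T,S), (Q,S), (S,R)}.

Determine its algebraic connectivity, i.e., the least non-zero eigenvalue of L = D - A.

Degrees: deg(P) = 2, deg(Q) = 2, deg(R) = 1, deg(S) = 4, deg(T) = 3.
L = D − A with rows/columns ordered (P, Q, R, S, T):
  [ 2,  0,  0, -1, -1]
  [ 0,  2,  0, -1, -1]
  [ 0,  0,  1, -1,  0]
  [-1, -1, -1,  4, -1]
  [-1, -1,  0, -1,  3]
Characteristic polynomial: det(λI − L) = λ(λ − 1)(λ − 2)(λ − 4)(λ − 5).
Roots: λ = 0; (λ − 1) = 0 ⇒ λ = 1; (λ − 2) = 0 ⇒ λ = 2; (λ − 4) = 0 ⇒ λ = 4; (λ − 5) = 0 ⇒ λ = 5.
(Check: the roots sum (with multiplicity) to 12, matching trace L = Σdeg = 2·6 = 12.)
Laplacian eigenvalues: [0.0, 1.0, 2.0, 4.0, 5.0]. Algebraic connectivity (smallest non-zero eigenvalue) = 1.0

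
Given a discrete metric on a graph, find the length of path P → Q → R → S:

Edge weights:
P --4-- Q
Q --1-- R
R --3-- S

Arc length = 4 + 1 + 3 = 8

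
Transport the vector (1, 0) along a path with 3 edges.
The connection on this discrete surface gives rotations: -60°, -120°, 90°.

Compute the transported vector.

Total rotation: (-60°) + (-120°) + 90° = -90°. Final vector: (0, -1)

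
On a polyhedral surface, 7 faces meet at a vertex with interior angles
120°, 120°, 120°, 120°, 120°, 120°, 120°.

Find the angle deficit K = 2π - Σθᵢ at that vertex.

Sum of angles = 840°. K = 360° - 840° = -480° = -8π/3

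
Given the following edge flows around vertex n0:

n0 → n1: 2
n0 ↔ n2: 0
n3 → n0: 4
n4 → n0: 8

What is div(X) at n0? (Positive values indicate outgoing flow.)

Divergence = sum of outgoing flows = 2 + 0 + (-4) + (-8) = -10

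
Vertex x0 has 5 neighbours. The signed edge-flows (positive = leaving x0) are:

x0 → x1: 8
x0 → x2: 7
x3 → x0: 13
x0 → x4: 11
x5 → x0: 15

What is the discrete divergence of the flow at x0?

Divergence = sum of outgoing flows = 8 + 7 + (-13) + 11 + (-15) = -2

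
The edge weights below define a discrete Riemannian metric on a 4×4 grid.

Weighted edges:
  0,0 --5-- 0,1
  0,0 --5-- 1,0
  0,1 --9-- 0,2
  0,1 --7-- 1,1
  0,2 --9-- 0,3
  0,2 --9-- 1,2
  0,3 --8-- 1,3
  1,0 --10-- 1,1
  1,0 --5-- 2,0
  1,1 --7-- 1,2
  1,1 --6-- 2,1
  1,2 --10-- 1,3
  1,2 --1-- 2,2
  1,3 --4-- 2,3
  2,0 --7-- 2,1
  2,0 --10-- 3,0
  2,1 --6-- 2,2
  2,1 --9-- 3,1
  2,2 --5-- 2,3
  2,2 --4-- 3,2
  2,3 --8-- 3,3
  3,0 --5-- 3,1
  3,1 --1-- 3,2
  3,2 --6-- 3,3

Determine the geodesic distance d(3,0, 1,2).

Shortest path: 3,0 → 3,1 → 3,2 → 2,2 → 1,2, total weight = 11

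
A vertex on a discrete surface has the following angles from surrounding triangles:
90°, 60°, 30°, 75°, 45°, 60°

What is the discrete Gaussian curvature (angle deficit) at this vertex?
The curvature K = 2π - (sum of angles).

Sum of angles = 360°. K = 360° - 360° = 0° = 0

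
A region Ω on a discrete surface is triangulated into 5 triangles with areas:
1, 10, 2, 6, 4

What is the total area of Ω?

1 + 10 + 2 + 6 + 4 = 23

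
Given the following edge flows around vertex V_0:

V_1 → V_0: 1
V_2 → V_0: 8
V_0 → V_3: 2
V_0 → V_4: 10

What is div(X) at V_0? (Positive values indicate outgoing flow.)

Divergence = sum of outgoing flows = (-1) + (-8) + 2 + 10 = 3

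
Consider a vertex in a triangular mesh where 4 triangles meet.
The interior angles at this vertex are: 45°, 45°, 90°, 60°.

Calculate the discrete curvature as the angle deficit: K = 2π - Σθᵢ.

Sum of angles = 240°. K = 360° - 240° = 120° = 2π/3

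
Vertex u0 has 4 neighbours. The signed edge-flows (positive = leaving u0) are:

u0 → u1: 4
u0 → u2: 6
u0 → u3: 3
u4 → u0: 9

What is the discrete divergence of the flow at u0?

Divergence = sum of outgoing flows = 4 + 6 + 3 + (-9) = 4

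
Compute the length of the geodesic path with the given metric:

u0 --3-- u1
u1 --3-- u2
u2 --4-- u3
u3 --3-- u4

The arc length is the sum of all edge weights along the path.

Arc length = 3 + 3 + 4 + 3 = 13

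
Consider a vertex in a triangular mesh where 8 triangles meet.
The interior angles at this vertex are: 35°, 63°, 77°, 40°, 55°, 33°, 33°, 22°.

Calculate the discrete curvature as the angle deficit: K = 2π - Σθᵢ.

Sum of angles = 358°. K = 360° - 358° = 2° = π/90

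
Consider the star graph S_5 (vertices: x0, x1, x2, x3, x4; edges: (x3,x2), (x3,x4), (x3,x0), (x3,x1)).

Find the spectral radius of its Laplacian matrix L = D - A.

The star S_5 is the complete bipartite graph K_{1,4} (one hub of degree 4, 4 leaves of degree 1). The Laplacian spectrum of K_{p,q} is 0, p (multiplicity q−1), q (multiplicity p−1), p+q. With p = 1, q = 4: 0 once, 1 with multiplicity 3, and 5 once. (Check: trace L = sum of degrees = 8 = 3·1 + 5.)
Laplacian eigenvalues: [0.0, 1.0, 1.0, 1.0, 5.0]. Largest eigenvalue (spectral radius) = 5.0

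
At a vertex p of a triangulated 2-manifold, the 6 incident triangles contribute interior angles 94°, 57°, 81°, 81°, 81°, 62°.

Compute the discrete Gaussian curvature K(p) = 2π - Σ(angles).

Sum of angles = 456°. K = 360° - 456° = -96° = -8π/15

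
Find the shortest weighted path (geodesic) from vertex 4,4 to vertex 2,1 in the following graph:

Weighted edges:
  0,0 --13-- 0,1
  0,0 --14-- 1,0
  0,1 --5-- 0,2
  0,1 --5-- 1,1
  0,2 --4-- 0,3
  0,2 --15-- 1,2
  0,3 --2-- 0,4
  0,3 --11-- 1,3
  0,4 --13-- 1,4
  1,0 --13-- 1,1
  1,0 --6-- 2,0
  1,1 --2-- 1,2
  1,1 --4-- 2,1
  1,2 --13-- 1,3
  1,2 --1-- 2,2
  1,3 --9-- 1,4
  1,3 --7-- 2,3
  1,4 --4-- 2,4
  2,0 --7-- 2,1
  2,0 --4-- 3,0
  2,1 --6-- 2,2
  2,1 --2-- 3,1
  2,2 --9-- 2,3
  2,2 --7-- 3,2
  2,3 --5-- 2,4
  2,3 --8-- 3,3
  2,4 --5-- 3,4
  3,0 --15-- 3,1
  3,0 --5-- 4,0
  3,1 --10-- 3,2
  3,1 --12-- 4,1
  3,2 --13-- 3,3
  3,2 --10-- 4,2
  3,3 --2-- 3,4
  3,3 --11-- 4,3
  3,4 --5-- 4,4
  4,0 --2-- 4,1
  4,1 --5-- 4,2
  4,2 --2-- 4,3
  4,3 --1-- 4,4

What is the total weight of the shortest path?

Shortest path: 4,4 → 4,3 → 4,2 → 4,1 → 3,1 → 2,1, total weight = 22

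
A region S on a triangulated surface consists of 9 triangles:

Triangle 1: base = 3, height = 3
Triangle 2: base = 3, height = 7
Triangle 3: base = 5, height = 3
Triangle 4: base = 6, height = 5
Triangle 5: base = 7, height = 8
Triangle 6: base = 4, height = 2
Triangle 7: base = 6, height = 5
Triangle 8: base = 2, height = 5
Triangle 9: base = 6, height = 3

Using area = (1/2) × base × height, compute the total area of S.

(1/2)×3×3 + (1/2)×3×7 + (1/2)×5×3 + (1/2)×6×5 + (1/2)×7×8 + (1/2)×4×2 + (1/2)×6×5 + (1/2)×2×5 + (1/2)×6×3 = 98.5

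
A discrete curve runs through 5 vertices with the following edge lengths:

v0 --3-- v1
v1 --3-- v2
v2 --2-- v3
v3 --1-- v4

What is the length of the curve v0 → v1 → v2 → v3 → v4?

Arc length = 3 + 3 + 2 + 1 = 9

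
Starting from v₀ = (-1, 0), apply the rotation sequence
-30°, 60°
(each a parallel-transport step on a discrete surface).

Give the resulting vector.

Total rotation: (-30°) + 60° = 30°. Final vector: (-0.8660, -0.5000)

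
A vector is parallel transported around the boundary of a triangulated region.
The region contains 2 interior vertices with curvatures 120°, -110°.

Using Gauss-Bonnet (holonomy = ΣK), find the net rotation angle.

Holonomy = total enclosed curvature = 120° + (-110°) = 10°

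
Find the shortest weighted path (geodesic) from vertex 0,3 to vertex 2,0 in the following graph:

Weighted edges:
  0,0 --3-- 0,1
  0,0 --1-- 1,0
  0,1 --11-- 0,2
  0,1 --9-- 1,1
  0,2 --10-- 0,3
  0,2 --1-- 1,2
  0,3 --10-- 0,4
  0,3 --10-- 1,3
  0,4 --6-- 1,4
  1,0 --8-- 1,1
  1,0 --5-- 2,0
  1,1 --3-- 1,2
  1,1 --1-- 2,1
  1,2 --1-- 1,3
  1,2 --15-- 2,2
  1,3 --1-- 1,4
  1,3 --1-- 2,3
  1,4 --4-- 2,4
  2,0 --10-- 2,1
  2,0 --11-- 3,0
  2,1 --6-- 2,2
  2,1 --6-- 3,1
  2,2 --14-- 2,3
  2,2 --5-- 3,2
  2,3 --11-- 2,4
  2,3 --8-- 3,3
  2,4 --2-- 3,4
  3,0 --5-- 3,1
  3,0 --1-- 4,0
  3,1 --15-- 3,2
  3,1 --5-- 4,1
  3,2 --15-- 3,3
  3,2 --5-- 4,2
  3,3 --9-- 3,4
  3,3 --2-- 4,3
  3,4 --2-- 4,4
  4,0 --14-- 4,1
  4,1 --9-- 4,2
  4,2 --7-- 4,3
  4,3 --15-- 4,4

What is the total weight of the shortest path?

Shortest path: 0,3 → 0,2 → 1,2 → 1,1 → 2,1 → 2,0, total weight = 25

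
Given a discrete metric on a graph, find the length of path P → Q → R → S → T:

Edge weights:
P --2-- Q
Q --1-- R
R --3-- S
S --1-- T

Arc length = 2 + 1 + 3 + 1 = 7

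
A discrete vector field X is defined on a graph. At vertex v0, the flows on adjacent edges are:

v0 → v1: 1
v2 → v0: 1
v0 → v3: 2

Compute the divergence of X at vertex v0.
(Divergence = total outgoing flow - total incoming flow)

Divergence = sum of outgoing flows = 1 + (-1) + 2 = 2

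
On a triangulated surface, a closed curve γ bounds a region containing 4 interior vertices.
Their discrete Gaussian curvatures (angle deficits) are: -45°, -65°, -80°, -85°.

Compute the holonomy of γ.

Holonomy = total enclosed curvature = (-45°) + (-65°) + (-80°) + (-85°) = -275°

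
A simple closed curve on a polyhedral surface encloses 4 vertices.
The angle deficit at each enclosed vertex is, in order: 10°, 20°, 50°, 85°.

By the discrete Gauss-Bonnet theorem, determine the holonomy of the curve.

Holonomy = total enclosed curvature = 10° + 20° + 50° + 85° = 165°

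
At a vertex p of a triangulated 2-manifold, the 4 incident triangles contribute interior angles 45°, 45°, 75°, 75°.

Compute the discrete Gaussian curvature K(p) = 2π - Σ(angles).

Sum of angles = 240°. K = 360° - 240° = 120° = 2π/3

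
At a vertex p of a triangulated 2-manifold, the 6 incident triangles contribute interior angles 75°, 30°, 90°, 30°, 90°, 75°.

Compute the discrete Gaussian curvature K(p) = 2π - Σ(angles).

Sum of angles = 390°. K = 360° - 390° = -30° = -π/6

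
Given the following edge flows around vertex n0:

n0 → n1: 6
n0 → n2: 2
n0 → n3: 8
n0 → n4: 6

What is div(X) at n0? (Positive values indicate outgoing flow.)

Divergence = sum of outgoing flows = 6 + 2 + 8 + 6 = 22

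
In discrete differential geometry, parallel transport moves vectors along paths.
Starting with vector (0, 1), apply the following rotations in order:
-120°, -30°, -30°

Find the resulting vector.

Total rotation: (-120°) + (-30°) + (-30°) = -180° ≡ 180° (mod 360°). Final vector: (0, -1)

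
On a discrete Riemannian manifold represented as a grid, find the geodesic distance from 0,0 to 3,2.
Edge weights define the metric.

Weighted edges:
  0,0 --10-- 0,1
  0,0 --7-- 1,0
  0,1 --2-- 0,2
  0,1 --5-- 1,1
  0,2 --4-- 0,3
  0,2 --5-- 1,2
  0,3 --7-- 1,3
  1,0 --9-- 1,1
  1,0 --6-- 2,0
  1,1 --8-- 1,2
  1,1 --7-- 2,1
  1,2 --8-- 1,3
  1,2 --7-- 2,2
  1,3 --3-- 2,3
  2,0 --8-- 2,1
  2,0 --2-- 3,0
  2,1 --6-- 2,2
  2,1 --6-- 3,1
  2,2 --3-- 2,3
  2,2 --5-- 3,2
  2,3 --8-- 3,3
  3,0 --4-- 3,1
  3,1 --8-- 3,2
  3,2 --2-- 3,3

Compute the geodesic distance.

Shortest path: 0,0 → 1,0 → 2,0 → 3,0 → 3,1 → 3,2, total weight = 27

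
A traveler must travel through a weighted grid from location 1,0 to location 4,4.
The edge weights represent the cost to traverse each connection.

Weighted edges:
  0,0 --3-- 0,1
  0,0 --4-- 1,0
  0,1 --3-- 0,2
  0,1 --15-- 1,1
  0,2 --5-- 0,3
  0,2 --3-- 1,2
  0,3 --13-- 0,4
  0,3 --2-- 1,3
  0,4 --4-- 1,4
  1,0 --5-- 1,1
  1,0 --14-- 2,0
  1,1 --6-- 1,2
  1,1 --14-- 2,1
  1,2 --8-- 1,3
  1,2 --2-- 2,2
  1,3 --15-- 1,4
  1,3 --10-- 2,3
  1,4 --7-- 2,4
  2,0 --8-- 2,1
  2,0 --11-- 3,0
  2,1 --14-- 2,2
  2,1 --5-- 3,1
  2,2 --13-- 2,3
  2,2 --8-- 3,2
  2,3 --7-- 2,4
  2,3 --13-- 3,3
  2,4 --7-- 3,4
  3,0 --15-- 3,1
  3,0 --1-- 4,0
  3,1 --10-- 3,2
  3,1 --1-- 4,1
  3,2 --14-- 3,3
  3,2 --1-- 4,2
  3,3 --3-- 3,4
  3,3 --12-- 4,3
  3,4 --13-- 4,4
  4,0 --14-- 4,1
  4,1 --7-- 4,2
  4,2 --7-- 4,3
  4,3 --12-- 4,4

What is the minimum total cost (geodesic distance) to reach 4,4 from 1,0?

Shortest path: 1,0 → 1,1 → 1,2 → 2,2 → 3,2 → 4,2 → 4,3 → 4,4, total weight = 41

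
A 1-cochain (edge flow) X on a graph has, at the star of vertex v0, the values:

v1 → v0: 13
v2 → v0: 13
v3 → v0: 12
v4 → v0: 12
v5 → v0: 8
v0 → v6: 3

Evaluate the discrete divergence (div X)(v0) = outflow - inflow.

Divergence = sum of outgoing flows = (-13) + (-13) + (-12) + (-12) + (-8) + 3 = -55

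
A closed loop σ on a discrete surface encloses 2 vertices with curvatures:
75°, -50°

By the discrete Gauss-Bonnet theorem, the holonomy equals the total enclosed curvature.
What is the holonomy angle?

Holonomy = total enclosed curvature = 75° + (-50°) = 25°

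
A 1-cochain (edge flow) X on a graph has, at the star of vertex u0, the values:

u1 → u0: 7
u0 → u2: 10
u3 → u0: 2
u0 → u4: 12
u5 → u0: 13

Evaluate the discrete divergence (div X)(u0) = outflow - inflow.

Divergence = sum of outgoing flows = (-7) + 10 + (-2) + 12 + (-13) = 0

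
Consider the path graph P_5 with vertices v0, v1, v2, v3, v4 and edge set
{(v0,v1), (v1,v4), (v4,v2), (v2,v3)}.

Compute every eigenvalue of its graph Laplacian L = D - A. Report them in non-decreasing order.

The path graph P_n has Laplacian eigenvalues λ_k = 2 − 2cos(kπ/n), k = 0, 1, …, n−1. Here n = 5:
k=0: 2 − 2cos(0) = 0.0; k=1: 2 − 2cos(π/5) = 0.382; k=2: 2 − 2cos(2π/5) = 1.382; k=3: 2 − 2cos(3π/5) = 2.618; k=4: 2 − 2cos(4π/5) = 3.618.
Laplacian eigenvalues (increasing order): [0.0, 0.382, 1.382, 2.618, 3.618]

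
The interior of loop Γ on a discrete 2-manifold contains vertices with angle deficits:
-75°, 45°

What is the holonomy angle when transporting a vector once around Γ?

Holonomy = total enclosed curvature = (-75°) + 45° = -30°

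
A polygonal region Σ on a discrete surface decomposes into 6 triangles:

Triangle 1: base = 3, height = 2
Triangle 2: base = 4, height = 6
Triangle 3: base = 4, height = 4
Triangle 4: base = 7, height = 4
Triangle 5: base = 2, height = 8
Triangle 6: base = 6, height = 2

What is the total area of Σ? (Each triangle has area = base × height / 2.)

(1/2)×3×2 + (1/2)×4×6 + (1/2)×4×4 + (1/2)×7×4 + (1/2)×2×8 + (1/2)×6×2 = 51.0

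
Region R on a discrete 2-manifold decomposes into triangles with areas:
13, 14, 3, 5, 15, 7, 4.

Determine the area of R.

13 + 14 + 3 + 5 + 15 + 7 + 4 = 61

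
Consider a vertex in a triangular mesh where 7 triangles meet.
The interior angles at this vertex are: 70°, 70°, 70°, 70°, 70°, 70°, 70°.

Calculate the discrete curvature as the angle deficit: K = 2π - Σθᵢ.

Sum of angles = 490°. K = 360° - 490° = -130° = -13π/18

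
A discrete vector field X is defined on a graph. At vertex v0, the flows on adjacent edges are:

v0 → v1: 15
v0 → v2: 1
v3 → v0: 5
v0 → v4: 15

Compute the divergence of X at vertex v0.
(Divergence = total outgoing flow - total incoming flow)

Divergence = sum of outgoing flows = 15 + 1 + (-5) + 15 = 26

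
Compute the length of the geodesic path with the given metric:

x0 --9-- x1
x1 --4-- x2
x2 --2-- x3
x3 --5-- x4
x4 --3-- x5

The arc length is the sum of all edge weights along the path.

Arc length = 9 + 4 + 2 + 5 + 3 = 23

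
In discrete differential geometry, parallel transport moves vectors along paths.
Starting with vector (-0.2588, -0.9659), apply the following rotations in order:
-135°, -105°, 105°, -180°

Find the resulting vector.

Total rotation: (-135°) + (-105°) + 105° + (-180°) = -315° ≡ 45° (mod 360°). Final vector: (0.5000, -0.8660)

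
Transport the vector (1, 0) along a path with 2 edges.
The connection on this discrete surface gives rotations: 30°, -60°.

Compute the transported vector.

Total rotation: 30° + (-60°) = -30°. Final vector: (0.8660, -0.5000)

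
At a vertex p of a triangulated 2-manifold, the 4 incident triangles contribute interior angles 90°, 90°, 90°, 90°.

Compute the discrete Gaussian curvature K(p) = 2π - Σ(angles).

Sum of angles = 360°. K = 360° - 360° = 0° = 0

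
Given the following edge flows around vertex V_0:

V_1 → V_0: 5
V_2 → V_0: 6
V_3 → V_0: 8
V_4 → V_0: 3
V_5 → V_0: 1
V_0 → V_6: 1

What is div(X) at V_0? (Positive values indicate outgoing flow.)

Divergence = sum of outgoing flows = (-5) + (-6) + (-8) + (-3) + (-1) + 1 = -22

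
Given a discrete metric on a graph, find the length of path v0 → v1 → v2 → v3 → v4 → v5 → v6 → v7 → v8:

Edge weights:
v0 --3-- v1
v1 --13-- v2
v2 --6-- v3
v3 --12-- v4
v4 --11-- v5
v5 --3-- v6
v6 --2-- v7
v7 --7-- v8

Arc length = 3 + 13 + 6 + 12 + 11 + 3 + 2 + 7 = 57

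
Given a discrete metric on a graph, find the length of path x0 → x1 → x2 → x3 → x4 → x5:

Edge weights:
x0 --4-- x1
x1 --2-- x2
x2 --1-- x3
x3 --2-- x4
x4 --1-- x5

Arc length = 4 + 2 + 1 + 2 + 1 = 10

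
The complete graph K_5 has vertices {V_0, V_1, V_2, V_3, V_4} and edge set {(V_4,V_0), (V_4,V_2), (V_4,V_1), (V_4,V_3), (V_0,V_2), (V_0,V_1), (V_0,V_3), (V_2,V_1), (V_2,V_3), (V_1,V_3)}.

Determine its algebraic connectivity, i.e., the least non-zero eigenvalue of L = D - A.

For the complete graph K_n, L = nI − J (J = all-ones matrix). J has eigenvalues n (once, eigenvector 𝟙) and 0 (multiplicity n−1), so L has eigenvalues 0 (once) and n (multiplicity n−1). Here n = 5: eigenvalue 0 once and 5 with multiplicity 4.
Laplacian eigenvalues: [0.0, 5.0, 5.0, 5.0, 5.0]. Algebraic connectivity (smallest non-zero eigenvalue) = 5.0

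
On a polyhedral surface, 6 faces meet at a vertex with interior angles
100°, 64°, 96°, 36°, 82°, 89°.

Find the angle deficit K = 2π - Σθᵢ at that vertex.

Sum of angles = 467°. K = 360° - 467° = -107° = -107π/180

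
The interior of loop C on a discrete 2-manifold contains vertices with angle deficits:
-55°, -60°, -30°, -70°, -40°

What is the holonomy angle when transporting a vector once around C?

Holonomy = total enclosed curvature = (-55°) + (-60°) + (-30°) + (-70°) + (-40°) = -255°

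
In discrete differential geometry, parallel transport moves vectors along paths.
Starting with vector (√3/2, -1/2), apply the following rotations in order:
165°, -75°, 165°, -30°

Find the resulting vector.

Total rotation: 165° + (-75°) + 165° + (-30°) = 225° ≡ -135° (mod 360°). Final vector: (-0.9659, -0.2588)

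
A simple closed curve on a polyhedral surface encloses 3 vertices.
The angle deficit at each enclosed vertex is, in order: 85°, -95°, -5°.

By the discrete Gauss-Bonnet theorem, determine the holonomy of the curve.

Holonomy = total enclosed curvature = 85° + (-95°) + (-5°) = -15°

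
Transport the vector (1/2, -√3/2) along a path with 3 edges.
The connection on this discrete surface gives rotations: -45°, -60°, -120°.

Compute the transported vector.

Total rotation: (-45°) + (-60°) + (-120°) = -225° ≡ 135° (mod 360°). Final vector: (0.2588, 0.9659)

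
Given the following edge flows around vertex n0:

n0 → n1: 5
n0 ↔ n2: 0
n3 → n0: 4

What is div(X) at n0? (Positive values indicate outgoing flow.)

Divergence = sum of outgoing flows = 5 + 0 + (-4) = 1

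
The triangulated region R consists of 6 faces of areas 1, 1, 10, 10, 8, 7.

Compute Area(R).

1 + 1 + 10 + 10 + 8 + 7 = 37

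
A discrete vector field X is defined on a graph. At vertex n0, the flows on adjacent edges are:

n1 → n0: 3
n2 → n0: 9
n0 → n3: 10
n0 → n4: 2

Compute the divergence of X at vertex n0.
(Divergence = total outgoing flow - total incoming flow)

Divergence = sum of outgoing flows = (-3) + (-9) + 10 + 2 = 0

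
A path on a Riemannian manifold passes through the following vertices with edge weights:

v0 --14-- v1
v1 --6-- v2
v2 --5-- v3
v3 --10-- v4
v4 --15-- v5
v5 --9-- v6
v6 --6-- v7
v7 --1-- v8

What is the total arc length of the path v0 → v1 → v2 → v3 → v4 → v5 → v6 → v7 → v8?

Arc length = 14 + 6 + 5 + 10 + 15 + 9 + 6 + 1 = 66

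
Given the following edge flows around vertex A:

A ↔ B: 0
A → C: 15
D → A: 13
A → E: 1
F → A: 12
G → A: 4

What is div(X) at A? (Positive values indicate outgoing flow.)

Divergence = sum of outgoing flows = 0 + 15 + (-13) + 1 + (-12) + (-4) = -13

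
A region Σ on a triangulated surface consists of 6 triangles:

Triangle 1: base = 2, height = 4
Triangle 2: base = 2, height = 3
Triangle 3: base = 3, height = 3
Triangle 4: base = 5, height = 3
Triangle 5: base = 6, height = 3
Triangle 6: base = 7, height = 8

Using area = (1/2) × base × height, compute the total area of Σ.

(1/2)×2×4 + (1/2)×2×3 + (1/2)×3×3 + (1/2)×5×3 + (1/2)×6×3 + (1/2)×7×8 = 56.0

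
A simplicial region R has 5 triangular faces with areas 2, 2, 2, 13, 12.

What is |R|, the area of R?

2 + 2 + 2 + 13 + 12 = 31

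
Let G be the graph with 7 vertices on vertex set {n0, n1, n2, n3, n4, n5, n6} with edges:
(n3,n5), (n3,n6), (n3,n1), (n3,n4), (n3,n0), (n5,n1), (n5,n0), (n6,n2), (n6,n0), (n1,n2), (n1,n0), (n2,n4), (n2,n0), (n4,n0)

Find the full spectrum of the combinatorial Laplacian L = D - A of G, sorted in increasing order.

Degrees: deg(n0) = 6, deg(n1) = 4, deg(n2) = 4, deg(n3) = 5, deg(n4) = 3, deg(n5) = 3, deg(n6) = 3.
L = D − A with rows/columns ordered (n0, n1, n2, n3, n4, n5, n6):
  [ 6, -1, -1, -1, -1, -1, -1]
  [-1,  4, -1, -1,  0, -1,  0]
  [-1, -1,  4,  0, -1,  0, -1]
  [-1, -1,  0,  5, -1, -1, -1]
  [-1,  0, -1, -1,  3,  0,  0]
  [-1, -1,  0, -1,  0,  3,  0]
  [-1,  0, -1, -1,  0,  0,  3]
Characteristic polynomial: det(λI − L) = λ(λ² − 9λ + 16)(λ − 3)(λ − 4)(λ − 5)(λ − 7).
Roots: λ = 0; (λ² − 9λ + 16) = 0 ⇒ λ = (9 ± √17)/2 ≈ 2.4384, 6.5616; (λ − 3) = 0 ⇒ λ = 3; (λ − 4) = 0 ⇒ λ = 4; (λ − 5) = 0 ⇒ λ = 5; (λ − 7) = 0 ⇒ λ = 7.
(Check: the roots sum (with multiplicity) to 28, matching trace L = Σdeg = 2·14 = 28.)
Laplacian eigenvalues (increasing order): [0.0, 2.4384, 3.0, 4.0, 5.0, 6.5616, 7.0]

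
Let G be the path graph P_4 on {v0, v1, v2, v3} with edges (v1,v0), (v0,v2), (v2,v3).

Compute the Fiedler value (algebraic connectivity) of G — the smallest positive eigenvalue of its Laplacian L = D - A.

The path graph P_n has Laplacian eigenvalues λ_k = 2 − 2cos(kπ/n), k = 0, 1, …, n−1. Here n = 4:
k=0: 2 − 2cos(0) = 0.0; k=1: 2 − 2cos(π/4) = 0.5858; k=2: 2 − 2cos(π/2) = 2.0; k=3: 2 − 2cos(3π/4) = 3.4142.
Laplacian eigenvalues: [0.0, 0.5858, 2.0, 3.4142]. Algebraic connectivity (smallest non-zero eigenvalue) = 0.5858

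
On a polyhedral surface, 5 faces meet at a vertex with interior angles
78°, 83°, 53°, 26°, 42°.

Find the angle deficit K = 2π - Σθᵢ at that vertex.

Sum of angles = 282°. K = 360° - 282° = 78° = 13π/30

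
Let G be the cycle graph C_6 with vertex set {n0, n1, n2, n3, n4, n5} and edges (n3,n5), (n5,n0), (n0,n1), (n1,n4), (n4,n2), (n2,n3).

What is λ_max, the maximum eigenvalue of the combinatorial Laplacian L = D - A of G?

The cycle graph C_n has Laplacian eigenvalues λ_k = 2 − 2cos(2πk/n), k = 0, 1, …, n−1. Here n = 6:
k=0: 2 − 2cos(0) = 0.0; k=1: 2 − 2cos(π/3) = 1.0; k=2: 2 − 2cos(2π/3) = 3.0; k=3: 2 − 2cos(π) = 4.0; k=4: 2 − 2cos(4π/3) = 3.0; k=5: 2 − 2cos(5π/3) = 1.0.
Laplacian eigenvalues: [0.0, 1.0, 1.0, 3.0, 3.0, 4.0]. Largest eigenvalue (spectral radius) = 4.0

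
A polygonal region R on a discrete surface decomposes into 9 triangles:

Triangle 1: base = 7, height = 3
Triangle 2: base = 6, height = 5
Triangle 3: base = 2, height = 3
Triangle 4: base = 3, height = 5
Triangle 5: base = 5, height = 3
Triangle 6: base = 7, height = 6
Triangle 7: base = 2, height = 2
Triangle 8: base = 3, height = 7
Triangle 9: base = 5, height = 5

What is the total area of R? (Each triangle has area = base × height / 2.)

(1/2)×7×3 + (1/2)×6×5 + (1/2)×2×3 + (1/2)×3×5 + (1/2)×5×3 + (1/2)×7×6 + (1/2)×2×2 + (1/2)×3×7 + (1/2)×5×5 = 89.5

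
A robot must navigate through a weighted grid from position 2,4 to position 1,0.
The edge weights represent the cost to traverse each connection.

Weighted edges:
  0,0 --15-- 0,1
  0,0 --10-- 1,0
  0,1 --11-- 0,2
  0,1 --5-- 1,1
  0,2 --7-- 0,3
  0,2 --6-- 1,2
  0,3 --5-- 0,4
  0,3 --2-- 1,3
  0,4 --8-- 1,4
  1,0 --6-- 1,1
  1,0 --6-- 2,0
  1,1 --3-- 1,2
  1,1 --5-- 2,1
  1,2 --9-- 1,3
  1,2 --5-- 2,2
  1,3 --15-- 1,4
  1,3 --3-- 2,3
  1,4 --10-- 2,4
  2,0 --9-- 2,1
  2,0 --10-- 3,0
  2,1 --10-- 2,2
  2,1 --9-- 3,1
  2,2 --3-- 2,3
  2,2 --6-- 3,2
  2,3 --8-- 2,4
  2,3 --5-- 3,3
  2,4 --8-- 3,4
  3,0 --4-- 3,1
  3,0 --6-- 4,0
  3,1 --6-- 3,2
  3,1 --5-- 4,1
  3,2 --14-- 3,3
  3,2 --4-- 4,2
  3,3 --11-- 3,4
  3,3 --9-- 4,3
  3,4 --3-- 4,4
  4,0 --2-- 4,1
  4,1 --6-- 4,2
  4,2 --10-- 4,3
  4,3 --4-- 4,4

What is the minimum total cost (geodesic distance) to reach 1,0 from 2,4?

Shortest path: 2,4 → 2,3 → 2,2 → 1,2 → 1,1 → 1,0, total weight = 25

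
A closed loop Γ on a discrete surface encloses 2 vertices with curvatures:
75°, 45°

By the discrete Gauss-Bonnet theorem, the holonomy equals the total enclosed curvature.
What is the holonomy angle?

Holonomy = total enclosed curvature = 75° + 45° = 120°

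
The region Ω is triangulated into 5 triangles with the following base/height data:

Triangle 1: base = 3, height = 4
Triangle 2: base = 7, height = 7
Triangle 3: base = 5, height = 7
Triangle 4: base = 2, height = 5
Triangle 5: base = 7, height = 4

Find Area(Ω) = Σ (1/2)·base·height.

(1/2)×3×4 + (1/2)×7×7 + (1/2)×5×7 + (1/2)×2×5 + (1/2)×7×4 = 67.0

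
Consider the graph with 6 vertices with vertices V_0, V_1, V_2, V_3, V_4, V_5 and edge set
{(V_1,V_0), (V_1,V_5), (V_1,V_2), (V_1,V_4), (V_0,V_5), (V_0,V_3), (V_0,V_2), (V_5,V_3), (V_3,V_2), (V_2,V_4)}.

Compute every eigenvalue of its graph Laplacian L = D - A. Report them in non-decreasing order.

Degrees: deg(V_0) = 4, deg(V_1) = 4, deg(V_2) = 4, deg(V_3) = 3, deg(V_4) = 2, deg(V_5) = 3.
L = D − A with rows/columns ordered (V_0, V_1, V_2, V_3, V_4, V_5):
  [ 4, -1, -1, -1,  0, -1]
  [-1,  4, -1,  0, -1, -1]
  [-1, -1,  4, -1, -1,  0]
  [-1,  0, -1,  3,  0, -1]
  [ 0, -1, -1,  0,  2,  0]
  [-1, -1,  0, -1,  0,  3]
Characteristic polynomial: det(λI − L) = λ(λ² − 7λ + 9)(λ² − 9λ + 19)(λ − 4).
Roots: λ = 0; (λ² − 7λ + 9) = 0 ⇒ λ = (7 ± √13)/2 ≈ 1.6972, 5.3028; (λ² − 9λ + 19) = 0 ⇒ λ = (9 ± √5)/2 ≈ 3.382, 5.618; (λ − 4) = 0 ⇒ λ = 4.
(Check: the roots sum (with multiplicity) to 20, matching trace L = Σdeg = 2·10 = 20.)
Laplacian eigenvalues (increasing order): [0.0, 1.6972, 3.382, 4.0, 5.3028, 5.618]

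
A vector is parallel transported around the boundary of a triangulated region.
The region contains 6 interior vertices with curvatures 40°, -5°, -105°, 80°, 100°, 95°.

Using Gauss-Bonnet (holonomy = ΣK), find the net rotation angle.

Holonomy = total enclosed curvature = 40° + (-5°) + (-105°) + 80° + 100° + 95° = 205°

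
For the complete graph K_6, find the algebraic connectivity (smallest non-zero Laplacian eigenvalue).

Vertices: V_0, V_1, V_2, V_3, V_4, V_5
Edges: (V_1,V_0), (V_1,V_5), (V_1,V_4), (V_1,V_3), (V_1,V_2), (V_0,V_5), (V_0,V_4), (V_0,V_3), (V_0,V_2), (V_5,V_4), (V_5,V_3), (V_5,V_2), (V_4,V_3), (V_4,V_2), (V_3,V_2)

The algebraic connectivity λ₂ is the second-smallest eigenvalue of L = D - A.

For the complete graph K_n, L = nI − J (J = all-ones matrix). J has eigenvalues n (once, eigenvector 𝟙) and 0 (multiplicity n−1), so L has eigenvalues 0 (once) and n (multiplicity n−1). Here n = 6: eigenvalue 0 once and 6 with multiplicity 5.
Laplacian eigenvalues: [0.0, 6.0, 6.0, 6.0, 6.0, 6.0]. Algebraic connectivity (smallest non-zero eigenvalue) = 6.0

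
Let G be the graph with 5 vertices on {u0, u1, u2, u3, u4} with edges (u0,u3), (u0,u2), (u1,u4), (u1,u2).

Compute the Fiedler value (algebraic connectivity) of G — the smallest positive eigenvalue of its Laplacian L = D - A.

Degrees: deg(u0) = 2, deg(u1) = 2, deg(u2) = 2, deg(u3) = 1, deg(u4) = 1.
L = D − A with rows/columns ordered (u0, u1, u2, u3, u4):
  [ 2,  0, -1, -1,  0]
  [ 0,  2, -1,  0, -1]
  [-1, -1,  2,  0,  0]
  [-1,  0,  0,  1,  0]
  [ 0, -1,  0,  0,  1]
Characteristic polynomial: det(λI − L) = λ(λ² − 3λ + 1)(λ² − 5λ + 5).
Roots: λ = 0; (λ² − 3λ + 1) = 0 ⇒ λ = (3 ± √5)/2 ≈ 0.382, 2.618; (λ² − 5λ + 5) = 0 ⇒ λ = (5 ± √5)/2 ≈ 1.382, 3.618.
(Check: the roots sum (with multiplicity) to 8, matching trace L = Σdeg = 2·4 = 8.)
Laplacian eigenvalues: [0.0, 0.382, 1.382, 2.618, 3.618]. Algebraic connectivity (smallest non-zero eigenvalue) = 0.382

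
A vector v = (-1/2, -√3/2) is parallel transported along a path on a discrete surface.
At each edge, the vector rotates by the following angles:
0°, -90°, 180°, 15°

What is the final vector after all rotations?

Total rotation: 0° + (-90°) + 180° + 15° = 105°. Final vector: (0.9659, -0.2588)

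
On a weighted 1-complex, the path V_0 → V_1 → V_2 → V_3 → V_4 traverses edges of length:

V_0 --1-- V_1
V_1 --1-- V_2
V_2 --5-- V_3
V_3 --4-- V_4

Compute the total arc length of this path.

Arc length = 1 + 1 + 5 + 4 = 11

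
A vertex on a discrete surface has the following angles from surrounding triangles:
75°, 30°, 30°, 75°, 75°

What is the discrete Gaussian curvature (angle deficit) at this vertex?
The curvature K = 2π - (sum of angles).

Sum of angles = 285°. K = 360° - 285° = 75°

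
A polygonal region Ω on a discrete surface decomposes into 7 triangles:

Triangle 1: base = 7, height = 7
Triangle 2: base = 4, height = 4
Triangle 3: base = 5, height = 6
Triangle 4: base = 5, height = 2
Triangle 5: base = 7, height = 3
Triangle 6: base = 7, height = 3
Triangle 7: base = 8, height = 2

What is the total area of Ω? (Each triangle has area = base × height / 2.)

(1/2)×7×7 + (1/2)×4×4 + (1/2)×5×6 + (1/2)×5×2 + (1/2)×7×3 + (1/2)×7×3 + (1/2)×8×2 = 81.5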